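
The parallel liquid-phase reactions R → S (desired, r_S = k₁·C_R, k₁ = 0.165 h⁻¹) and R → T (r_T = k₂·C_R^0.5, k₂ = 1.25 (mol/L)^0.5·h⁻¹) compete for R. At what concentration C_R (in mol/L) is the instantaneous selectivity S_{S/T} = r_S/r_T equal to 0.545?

S_{S/T} = (k₁/k₂)·C_R^0.5 ⇒ C_R = (S·k₂/k₁)^(2).
= (0.545×1.25/0.165)^(2) = (4.129)^(2) = 17.0 mol/L.

17.0 mol/L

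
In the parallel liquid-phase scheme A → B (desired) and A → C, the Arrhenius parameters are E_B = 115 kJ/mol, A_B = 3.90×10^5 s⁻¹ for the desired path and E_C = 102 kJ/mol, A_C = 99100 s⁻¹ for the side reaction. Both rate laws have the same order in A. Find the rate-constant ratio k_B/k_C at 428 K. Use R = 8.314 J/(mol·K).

0.102

k_B/k_C = (A_B/A_C)·exp[−(E_B−E_C)/(RT)] = (A_B/A_C)·exp[(E_C−E_B)/(RT)].
(E_C−E_B)/(RT) = (102−115)×10³/(8.314×428) = -13000/3558 = -3.653.
k_B/k_C = (3.90×10^5/99100)·exp(-3.653) = 3.935 × 0.02590 = 0.102.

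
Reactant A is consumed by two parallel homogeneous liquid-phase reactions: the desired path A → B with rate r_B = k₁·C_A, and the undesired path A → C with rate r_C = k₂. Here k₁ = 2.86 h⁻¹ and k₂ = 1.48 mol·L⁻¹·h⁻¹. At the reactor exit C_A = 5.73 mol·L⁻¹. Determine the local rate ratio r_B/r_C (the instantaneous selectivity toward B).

S_{B/C} = r_B/r_C = (k₁·C_A)/(k₂) = (k₁/k₂)·C_A.
= (2.86×5.730) / (1.48) = 16.39/1.480 = 11.1.

11.1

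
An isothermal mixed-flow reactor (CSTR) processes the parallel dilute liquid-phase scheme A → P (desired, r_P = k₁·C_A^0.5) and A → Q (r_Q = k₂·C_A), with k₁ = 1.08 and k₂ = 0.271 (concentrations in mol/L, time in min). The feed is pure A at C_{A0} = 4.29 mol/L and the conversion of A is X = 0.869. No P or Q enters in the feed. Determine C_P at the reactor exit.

Exit C_A = C_{A0}(1−X) = 4.29×0.131 = 0.5620 mol/L.
In a CSTR the entire volume is at exit conditions, so r_P = 1.08×0.5620^0.5 = 0.8096 and r_Q = 0.271×0.5620 = 0.1523.
Fraction of consumed A going to P: r_P/(r_P+r_Q) = 0.8417.
C_P = 0.8417·C_{A0}·X = 0.8417×4.29×0.869 = 3.14 mol/L.

3.14 mol/L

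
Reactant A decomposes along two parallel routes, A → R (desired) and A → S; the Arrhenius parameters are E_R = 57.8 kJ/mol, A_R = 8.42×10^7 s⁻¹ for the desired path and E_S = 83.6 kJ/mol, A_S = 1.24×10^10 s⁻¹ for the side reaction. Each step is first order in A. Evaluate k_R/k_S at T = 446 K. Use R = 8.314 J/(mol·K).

7.14

With equal orders, S_{R/S} = k_R/k_S = (A_R/A_S)·exp[(E_S−E_R)/(RT)].
(E_S−E_R)/(RT) = (83.6−57.8)×10³/(8.314×446) = 25800/3708 = 6.958.
k_R/k_S = (8.42×10^7/1.24×10^10)·exp(6.958) = 0.006790 × 1051 = 7.14.
Since E_R < E_S, lowering the temperature improves selectivity toward R.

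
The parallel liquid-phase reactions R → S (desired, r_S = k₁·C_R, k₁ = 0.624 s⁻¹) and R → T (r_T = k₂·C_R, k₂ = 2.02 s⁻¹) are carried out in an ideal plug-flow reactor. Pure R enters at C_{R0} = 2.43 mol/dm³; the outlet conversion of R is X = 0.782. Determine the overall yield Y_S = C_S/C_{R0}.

0.185

C_R = C_{R0}(1−X) = 0.5297 mol/dm³.
Both paths are first order in R, so the instantaneous fraction to S is constant: dC_S/d(−C_R) = k₁/(k₁+k₂) = 0.2360.
C_S = 0.2360·(C_{R0}−C_R) = 0.2360×1.900 = 0.448 mol/dm³.
Y_S = C_S/C_{R0} = 0.4485/2.43 = 0.185.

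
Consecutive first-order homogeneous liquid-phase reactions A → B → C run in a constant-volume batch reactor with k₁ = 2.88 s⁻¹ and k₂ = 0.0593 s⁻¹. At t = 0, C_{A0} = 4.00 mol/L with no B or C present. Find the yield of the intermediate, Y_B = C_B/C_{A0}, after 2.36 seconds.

Solving the coupled first-order balances gives C_B(t) = [k₁/(k₂−k₁)]·C_{A0}·(e^(−k₁t) − e^(−k₂t)).
e^(−k₁t) = e^(−2.88×2.36) = e^(−6.797) = 0.001117; e^(−k₂t) = e^(−0.1399) = 0.8694.
C_B = 2.88×4.00/(0.0593−2.88) × (0.001117−0.8694) = (-4.084)×(-0.8683) = 3.546 mol/L.
Y_B = C_B/C_{A0} = 3.546/4.00 = 0.887.

0.887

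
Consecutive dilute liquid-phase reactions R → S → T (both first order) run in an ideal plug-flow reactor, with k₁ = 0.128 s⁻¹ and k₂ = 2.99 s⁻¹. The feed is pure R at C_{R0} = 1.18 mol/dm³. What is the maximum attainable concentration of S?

For a first-order series the maximum intermediate yield is C_{S,max}/C_{R0} = (k₁/k₂)^[k₂/(k₂−k₁)].
= (0.128/2.99)^(2.99/(2.99−0.128)) = (0.04281)^(1.045) = 0.03718.
C_{S,max} = 0.03718×1.18 = 0.0439 mol/dm³.

0.0439 mol/dm³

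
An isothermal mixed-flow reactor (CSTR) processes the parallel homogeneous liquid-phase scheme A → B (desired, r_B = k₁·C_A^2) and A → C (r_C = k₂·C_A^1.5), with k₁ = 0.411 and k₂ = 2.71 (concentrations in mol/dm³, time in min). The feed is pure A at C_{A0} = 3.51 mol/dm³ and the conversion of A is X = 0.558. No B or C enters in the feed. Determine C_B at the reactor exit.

0.311 mol/dm³

Exit C_A = C_{A0}(1−X) = 3.51×0.442 = 1.551 mol/dm³.
A CSTR operates uniformly at the exit composition, giving r_B = 0.9892 and r_C = 5.237 (each k·C_A^n at C_A = 1.551).
Fraction of consumed A going to B: r_B/(r_B+r_C) = 0.1589.
C_B = 0.1589·C_{A0}·X = 0.1589×3.51×0.558 = 0.311 mol/dm³.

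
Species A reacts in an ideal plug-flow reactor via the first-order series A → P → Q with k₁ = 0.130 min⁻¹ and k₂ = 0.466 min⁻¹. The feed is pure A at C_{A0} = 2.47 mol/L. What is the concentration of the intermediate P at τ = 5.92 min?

0.382 mol/L

The intermediate concentration in a first-order A→B→C sequence is C_P = k₁C_{A0}(e^(−k₁τ) − e^(−k₂τ))/(k₂−k₁).
e^(−k₁τ) = e^(−0.130×5.92) = e^(−0.7696) = 0.4632; e^(−k₂τ) = e^(−2.759) = 0.06337.
C_P = 0.130×2.47/(0.466−0.130) × (0.4632−0.06337) = 0.9557×0.3998 = 0.3821 mol/L.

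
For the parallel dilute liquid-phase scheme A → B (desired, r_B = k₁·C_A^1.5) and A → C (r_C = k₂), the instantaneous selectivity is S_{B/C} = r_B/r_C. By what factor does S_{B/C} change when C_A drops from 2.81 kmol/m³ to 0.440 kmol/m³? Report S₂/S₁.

S_{B/C} = (k₁/k₂)·C_A^1.5, so S₂/S₁ = (C_{A,2}/C_{A,1})^1.5.
= (0.440/2.81)^1.5 = (0.1566)^1.5 = 0.0620.
Selectivity toward B falls as C_A falls — high-concentration operation is favoured.

0.0620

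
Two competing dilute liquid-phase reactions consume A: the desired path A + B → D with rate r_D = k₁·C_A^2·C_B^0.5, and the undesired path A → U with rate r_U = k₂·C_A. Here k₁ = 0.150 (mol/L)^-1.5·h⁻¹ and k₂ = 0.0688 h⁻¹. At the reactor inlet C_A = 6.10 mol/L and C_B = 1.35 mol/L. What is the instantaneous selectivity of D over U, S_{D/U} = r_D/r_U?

S_{D/U} = r_D/r_U = (k₁·C_A^2·C_B^0.5)/(k₂·C_A) = (k₁/k₂)·C_A·C_B^0.5.
= (0.150×6.100^2×1.350^0.5) / (0.0688×6.100) = 6.485/0.4197 = 15.5.
Since the desired path is higher order in A, keeping C_A high (PFR or concentrated feed) favours D.

15.5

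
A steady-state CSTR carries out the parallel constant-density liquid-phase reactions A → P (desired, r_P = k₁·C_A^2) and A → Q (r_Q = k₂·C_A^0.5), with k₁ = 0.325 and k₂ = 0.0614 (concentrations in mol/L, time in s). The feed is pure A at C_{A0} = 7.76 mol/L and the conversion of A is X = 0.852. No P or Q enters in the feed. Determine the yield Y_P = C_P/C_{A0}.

0.739

Exit C_A = C_{A0}(1−X) = 7.76×0.148 = 1.148 mol/L.
A CSTR operates uniformly at the exit composition, giving r_P = 0.4287 and r_Q = 0.06580 (each k·C_A^n at C_A = 1.148).
Fraction of consumed A going to P: r_P/(r_P+r_Q) = 0.8669.
C_P = 0.8669·C_{A0}·X = 0.8669×7.76×0.852 = 5.73 mol/L; Y_P = C_P/C_{A0} = 0.739.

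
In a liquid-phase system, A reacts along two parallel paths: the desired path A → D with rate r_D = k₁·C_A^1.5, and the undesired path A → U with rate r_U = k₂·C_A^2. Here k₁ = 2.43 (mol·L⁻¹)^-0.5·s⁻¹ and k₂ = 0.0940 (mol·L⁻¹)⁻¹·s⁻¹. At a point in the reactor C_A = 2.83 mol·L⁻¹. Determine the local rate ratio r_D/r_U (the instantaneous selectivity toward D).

S_{D/U} = r_D/r_U = (k₁·C_A^1.5)/(k₂·C_A^2) = (k₁/k₂)·C_A^-0.5.
= (2.43×2.830^1.5) / (0.0940×2.830^2) = 11.57/0.7528 = 15.4.
The undesired path is higher order in A, so low C_A (CSTR or dilute feed) favours D.

15.4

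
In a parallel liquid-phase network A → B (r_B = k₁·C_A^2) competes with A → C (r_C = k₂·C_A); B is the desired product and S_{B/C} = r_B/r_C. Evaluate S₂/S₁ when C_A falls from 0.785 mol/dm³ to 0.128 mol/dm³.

0.163

S_{B/C} = (k₁/k₂)·C_A, so S₂/S₁ = (C_{A,2}/C_{A,1}).
= 0.128/0.785 = 0.163.
Selectivity toward B falls as C_A falls — high-concentration operation is favoured.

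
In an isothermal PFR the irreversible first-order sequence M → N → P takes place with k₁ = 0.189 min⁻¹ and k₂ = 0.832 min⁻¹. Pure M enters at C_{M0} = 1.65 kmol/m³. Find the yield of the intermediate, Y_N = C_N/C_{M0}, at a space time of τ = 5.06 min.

Solving the coupled first-order balances gives C_N(τ) = [k₁/(k₂−k₁)]·C_{M0}·(e^(−k₁τ) − e^(−k₂τ)).
e^(−k₁τ) = e^(−0.189×5.06) = e^(−0.9563) = 0.3843; e^(−k₂τ) = e^(−4.210) = 0.01485.
C_N = 0.189×1.65/(0.832−0.189) × (0.3843−0.01485) = 0.4850×0.3694 = 0.1792 kmol/m³.
Y_N = C_N/C_{M0} = 0.1792/1.65 = 0.109.

0.109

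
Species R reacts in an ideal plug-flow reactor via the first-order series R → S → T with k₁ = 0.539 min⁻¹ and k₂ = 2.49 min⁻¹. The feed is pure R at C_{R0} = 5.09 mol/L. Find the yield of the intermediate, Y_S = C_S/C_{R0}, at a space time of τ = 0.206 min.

0.0818

For first-order series with pure R initially, C_S(τ) = k₁C_{R0}/(k₂−k₁)·(e^(−k₁τ) − e^(−k₂τ)).
e^(−k₁τ) = e^(−0.539×0.206) = e^(−0.1110) = 0.8949; e^(−k₂τ) = e^(−0.5129) = 0.5987.
C_S = 0.539×5.09/(2.49−0.539) × (0.8949−0.5987) = 1.406×0.2962 = 0.4165 mol/L.
Y_S = C_S/C_{R0} = 0.4165/5.09 = 0.0818.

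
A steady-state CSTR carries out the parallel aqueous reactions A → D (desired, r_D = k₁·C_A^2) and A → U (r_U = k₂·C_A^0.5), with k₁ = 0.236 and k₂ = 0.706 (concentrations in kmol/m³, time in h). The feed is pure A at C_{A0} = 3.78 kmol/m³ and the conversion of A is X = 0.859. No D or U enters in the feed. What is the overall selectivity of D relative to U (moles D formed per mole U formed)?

Exit C_A = C_{A0}(1−X) = 3.78×0.141 = 0.5330 kmol/m³.
A CSTR operates uniformly at the exit composition, giving r_D = 0.06704 and r_U = 0.5154 (each k·C_A^n at C_A = 0.5330).
Overall selectivity = C_D/C_U = r_Dτ/(r_Uτ) = r_D/r_U = 0.130.

0.130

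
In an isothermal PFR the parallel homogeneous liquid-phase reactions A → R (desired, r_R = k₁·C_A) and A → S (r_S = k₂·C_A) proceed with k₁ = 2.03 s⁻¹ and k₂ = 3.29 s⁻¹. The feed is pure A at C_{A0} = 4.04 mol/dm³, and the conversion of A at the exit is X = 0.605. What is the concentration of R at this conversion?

0.933 mol/dm³

C_A = C_{A0}(1−X) = 1.596 mol/dm³.
Both paths are first order in A, so the instantaneous fraction to R is constant: dC_R/d(−C_A) = k₁/(k₁+k₂) = 0.3816.
C_R = 0.3816·(C_{A0}−C_A) = 0.3816×2.444 = 0.933 mol/dm³.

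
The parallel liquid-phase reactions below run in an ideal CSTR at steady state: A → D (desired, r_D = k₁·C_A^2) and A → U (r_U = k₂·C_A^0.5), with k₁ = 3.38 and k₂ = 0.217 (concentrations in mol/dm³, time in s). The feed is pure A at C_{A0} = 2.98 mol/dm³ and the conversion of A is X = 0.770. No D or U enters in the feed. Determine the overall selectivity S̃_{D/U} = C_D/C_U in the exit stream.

8.84

Exit C_A = C_{A0}(1−X) = 2.98×0.230 = 0.6854 mol/dm³.
In a CSTR the entire volume is at exit conditions, so r_D = 3.38×0.6854^2 = 1.588 and r_U = 0.217×0.6854^0.5 = 0.1797.
Overall selectivity = C_D/C_U = r_Dτ/(r_Uτ) = r_D/r_U = 8.84.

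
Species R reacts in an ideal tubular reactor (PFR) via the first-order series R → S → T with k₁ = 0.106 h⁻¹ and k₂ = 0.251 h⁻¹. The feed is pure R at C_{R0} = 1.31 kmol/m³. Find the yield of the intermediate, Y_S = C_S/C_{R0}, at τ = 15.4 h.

0.128

The intermediate concentration in a first-order A→B→C sequence is C_S = k₁C_{R0}(e^(−k₁τ) − e^(−k₂τ))/(k₂−k₁).
e^(−k₁τ) = e^(−0.106×15.4) = e^(−1.632) = 0.1955; e^(−k₂τ) = e^(−3.865) = 0.02095.
C_S = 0.106×1.31/(0.251−0.106) × (0.1955−0.02095) = 0.9577×0.1745 = 0.1671 kmol/m³.
Y_S = C_S/C_{R0} = 0.1671/1.31 = 0.128.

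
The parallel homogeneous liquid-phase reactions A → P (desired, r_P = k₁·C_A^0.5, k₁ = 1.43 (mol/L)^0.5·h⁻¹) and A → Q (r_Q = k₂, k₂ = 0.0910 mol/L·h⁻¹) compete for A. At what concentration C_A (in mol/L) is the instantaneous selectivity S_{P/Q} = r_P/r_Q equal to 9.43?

0.360 mol/L

S_{P/Q} = (k₁/k₂)·C_A^0.5 ⇒ C_A = (S·k₂/k₁)^(2).
= (9.43×0.0910/1.43)^(2) = (0.6001)^(2) = 0.360 mol/L.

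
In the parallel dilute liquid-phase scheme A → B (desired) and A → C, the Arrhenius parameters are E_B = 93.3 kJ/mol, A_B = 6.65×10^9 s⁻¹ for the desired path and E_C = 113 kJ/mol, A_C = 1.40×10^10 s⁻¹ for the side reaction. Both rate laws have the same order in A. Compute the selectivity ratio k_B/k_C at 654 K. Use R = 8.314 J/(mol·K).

With equal orders, S_{B/C} = k_B/k_C = (A_B/A_C)·exp[(E_C−E_B)/(RT)].
(E_C−E_B)/(RT) = (113−93.3)×10³/(8.314×654) = 19700/5437 = 3.623.
k_B/k_C = (6.65×10^9/1.40×10^10)·exp(3.623) = 0.4750 × 37.45 = 17.8.
Since E_B < E_C, lowering the temperature improves selectivity toward B.

17.8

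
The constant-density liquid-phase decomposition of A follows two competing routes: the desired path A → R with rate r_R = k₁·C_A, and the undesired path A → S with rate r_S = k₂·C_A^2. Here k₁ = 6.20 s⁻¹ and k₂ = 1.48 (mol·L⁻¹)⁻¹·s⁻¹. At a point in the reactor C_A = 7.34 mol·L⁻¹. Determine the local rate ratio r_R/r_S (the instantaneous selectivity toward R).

S_{R/S} = r_R/r_S = (k₁·C_A)/(k₂·C_A^2) = (k₁/k₂)·C_A⁻¹.
= (6.20×7.340) / (1.48×7.340^2) = 45.51/79.74 = 0.571.
The undesired path is higher order in A, so low C_A (CSTR or dilute feed) favours R.

0.571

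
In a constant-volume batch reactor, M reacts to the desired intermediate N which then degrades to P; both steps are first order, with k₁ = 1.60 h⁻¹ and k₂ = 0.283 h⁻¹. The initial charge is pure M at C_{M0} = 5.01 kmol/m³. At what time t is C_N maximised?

1.32 h

The intermediate peaks when r₁ = r₂, i.e. k₁e^(−k₁t) = k₂e^(−k₂t), giving t_opt = ln(k₂/k₁)/(k₂−k₁).
= ln(0.283/1.60)/(0.283−1.60) = ln(0.1769)/-1.317 = -1.732/-1.317 = 1.32 h.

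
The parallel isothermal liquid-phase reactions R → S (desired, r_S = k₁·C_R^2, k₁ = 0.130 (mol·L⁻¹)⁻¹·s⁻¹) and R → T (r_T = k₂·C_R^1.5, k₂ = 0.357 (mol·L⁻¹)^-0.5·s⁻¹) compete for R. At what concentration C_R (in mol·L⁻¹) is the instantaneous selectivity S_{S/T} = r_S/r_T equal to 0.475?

1.70 mol·L⁻¹

S_{S/T} = (k₁/k₂)·C_R^0.5 ⇒ C_R = (S·k₂/k₁)^(2).
= (0.475×0.357/0.130)^(2) = (1.304)^(2) = 1.70 mol·L⁻¹.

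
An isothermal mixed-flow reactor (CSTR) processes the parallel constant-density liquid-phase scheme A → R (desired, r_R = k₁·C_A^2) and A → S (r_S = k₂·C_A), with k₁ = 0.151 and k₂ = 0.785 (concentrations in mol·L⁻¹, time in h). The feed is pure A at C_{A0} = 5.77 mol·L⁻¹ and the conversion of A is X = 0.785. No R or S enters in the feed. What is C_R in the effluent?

0.873 mol·L⁻¹

Exit C_A = C_{A0}(1−X) = 5.77×0.215 = 1.241 mol·L⁻¹.
In a CSTR the entire volume is at exit conditions, so r_R = 0.151×1.241^2 = 0.2324 and r_S = 0.785×1.241 = 0.9738.
Fraction of consumed A going to R: r_R/(r_R+r_S) = 0.1927.
C_R = 0.1927·C_{A0}·X = 0.1927×5.77×0.785 = 0.873 mol·L⁻¹.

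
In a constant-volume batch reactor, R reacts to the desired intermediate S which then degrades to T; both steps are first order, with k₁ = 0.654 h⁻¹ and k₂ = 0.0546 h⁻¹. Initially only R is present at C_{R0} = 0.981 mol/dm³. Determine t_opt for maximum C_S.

4.14 h

The intermediate peaks when r₁ = r₂, i.e. k₁e^(−k₁t) = k₂e^(−k₂t), giving t_opt = ln(k₂/k₁)/(k₂−k₁).
= ln(0.0546/0.654)/(0.0546−0.654) = ln(0.08349)/-0.5994 = -2.483/-0.5994 = 4.14 h.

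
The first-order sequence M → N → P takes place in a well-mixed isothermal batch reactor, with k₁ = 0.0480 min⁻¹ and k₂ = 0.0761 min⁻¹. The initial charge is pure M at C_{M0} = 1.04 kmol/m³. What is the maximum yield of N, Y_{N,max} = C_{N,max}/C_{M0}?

For a first-order series the maximum intermediate yield is C_{N,max}/C_{M0} = (k₁/k₂)^[k₂/(k₂−k₁)].
= (0.0480/0.0761)^(0.0761/(0.0761−0.0480)) = (0.6307)^(2.708) = 0.2871.

0.287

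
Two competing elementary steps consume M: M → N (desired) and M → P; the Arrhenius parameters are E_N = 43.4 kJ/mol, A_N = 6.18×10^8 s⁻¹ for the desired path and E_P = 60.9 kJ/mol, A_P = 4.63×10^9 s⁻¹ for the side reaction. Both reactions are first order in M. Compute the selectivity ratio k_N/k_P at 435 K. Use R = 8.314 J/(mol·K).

16.9

k_N/k_P = (A_N/A_P)·exp[−(E_N−E_P)/(RT)] = (A_N/A_P)·exp[(E_P−E_N)/(RT)].
(E_P−E_N)/(RT) = (60.9−43.4)×10³/(8.314×435) = 17500/3617 = 4.839.
k_N/k_P = (6.18×10^8/4.63×10^9)·exp(4.839) = 0.1335 × 126.3 = 16.9.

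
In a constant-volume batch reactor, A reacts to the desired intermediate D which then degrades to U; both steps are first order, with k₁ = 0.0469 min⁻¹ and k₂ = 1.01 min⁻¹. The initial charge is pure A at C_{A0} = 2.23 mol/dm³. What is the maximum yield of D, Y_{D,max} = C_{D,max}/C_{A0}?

0.0400

For a first-order series the maximum intermediate yield is C_{D,max}/C_{A0} = (k₁/k₂)^[k₂/(k₂−k₁)].
= (0.0469/1.01)^(1.01/(1.01−0.0469)) = (0.04644)^(1.049) = 0.03999.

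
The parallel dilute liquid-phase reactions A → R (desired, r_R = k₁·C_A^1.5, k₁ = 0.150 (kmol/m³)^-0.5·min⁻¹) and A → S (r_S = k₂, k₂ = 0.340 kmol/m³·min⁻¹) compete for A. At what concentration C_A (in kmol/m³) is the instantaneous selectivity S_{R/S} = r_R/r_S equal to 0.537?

1.14 kmol/m³

S_{R/S} = (k₁/k₂)·C_A^1.5 ⇒ C_A = (S·k₂/k₁)^(1/1.5).
= (0.537×0.340/0.150)^(0.6667) = (1.217)^(0.6667) = 1.14 kmol/m³.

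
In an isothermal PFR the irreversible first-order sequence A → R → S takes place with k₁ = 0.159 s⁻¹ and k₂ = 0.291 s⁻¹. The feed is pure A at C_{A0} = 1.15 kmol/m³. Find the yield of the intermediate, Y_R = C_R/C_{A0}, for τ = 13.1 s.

0.123

Solving the coupled first-order balances gives C_R(τ) = [k₁/(k₂−k₁)]·C_{A0}·(e^(−k₁τ) − e^(−k₂τ)).
e^(−k₁τ) = e^(−0.159×13.1) = e^(−2.083) = 0.1246; e^(−k₂τ) = e^(−3.812) = 0.02210.
C_R = 0.159×1.15/(0.291−0.159) × (0.1246−0.02210) = 1.385×0.1025 = 0.1419 kmol/m³.
Y_R = C_R/C_{A0} = 0.1419/1.15 = 0.123.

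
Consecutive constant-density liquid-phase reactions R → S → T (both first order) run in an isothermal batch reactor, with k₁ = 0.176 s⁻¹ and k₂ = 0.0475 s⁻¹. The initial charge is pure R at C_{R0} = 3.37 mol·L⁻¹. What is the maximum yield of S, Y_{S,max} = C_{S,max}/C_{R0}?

0.616

At the optimum, C_{S,max}/C_{R0} = (k₁/k₂)^[k₂/(k₂−k₁)].
= (0.176/0.0475)^(0.0475/(0.0475−0.176)) = (3.705)^(-0.3696) = 0.6162.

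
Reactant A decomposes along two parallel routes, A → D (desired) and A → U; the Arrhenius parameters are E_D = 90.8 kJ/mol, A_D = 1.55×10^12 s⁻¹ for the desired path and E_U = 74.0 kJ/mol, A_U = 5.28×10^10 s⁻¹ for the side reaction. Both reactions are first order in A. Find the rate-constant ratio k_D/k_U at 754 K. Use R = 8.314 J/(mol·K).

k_D/k_U = (A_D/A_U)·exp[−(E_D−E_U)/(RT)] = (A_D/A_U)·exp[(E_U−E_D)/(RT)].
(E_U−E_D)/(RT) = (74.0−90.8)×10³/(8.314×754) = -16800/6269 = -2.680.
k_D/k_U = (1.55×10^12/5.28×10^10)·exp(-2.680) = 29.36 × 0.06857 = 2.01.

2.01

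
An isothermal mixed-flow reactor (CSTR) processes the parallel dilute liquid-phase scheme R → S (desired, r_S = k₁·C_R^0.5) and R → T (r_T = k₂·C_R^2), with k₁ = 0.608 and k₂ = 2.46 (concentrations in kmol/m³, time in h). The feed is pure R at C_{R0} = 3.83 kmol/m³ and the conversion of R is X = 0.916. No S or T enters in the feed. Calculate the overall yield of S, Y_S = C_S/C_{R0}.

Exit C_R = C_{R0}(1−X) = 3.83×0.0840 = 0.3217 kmol/m³.
In a CSTR the entire volume is at exit conditions, so r_S = 0.608×0.3217^0.5 = 0.3449 and r_T = 2.46×0.3217^2 = 0.2546.
Fraction of consumed R going to S: r_S/(r_S+r_T) = 0.5753.
C_S = 0.5753·C_{R0}·X = 0.5753×3.83×0.916 = 2.02 kmol/m³; Y_S = C_S/C_{R0} = 0.527.

0.527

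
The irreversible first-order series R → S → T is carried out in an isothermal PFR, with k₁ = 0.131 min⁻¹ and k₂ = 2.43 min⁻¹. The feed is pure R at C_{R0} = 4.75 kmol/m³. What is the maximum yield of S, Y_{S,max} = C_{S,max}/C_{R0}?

0.0456

At the optimum, C_{S,max}/C_{R0} = (k₁/k₂)^[k₂/(k₂−k₁)].
= (0.131/2.43)^(2.43/(2.43−0.131)) = (0.05391)^(1.057) = 0.04565.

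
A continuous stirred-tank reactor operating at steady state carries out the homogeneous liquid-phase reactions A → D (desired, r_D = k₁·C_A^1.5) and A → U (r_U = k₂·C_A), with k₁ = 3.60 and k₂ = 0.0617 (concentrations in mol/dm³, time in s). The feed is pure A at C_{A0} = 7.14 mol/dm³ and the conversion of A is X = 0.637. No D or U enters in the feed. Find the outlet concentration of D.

4.50 mol/dm³

Exit C_A = C_{A0}(1−X) = 7.14×0.363 = 2.592 mol/dm³.
A CSTR operates uniformly at the exit composition, giving r_D = 15.02 and r_U = 0.1599 (each k·C_A^n at C_A = 2.592).
Fraction of consumed A going to D: r_D/(r_D+r_U) = 0.9895.
C_D = 0.9895·C_{A0}·X = 0.9895×7.14×0.637 = 4.50 mol/dm³.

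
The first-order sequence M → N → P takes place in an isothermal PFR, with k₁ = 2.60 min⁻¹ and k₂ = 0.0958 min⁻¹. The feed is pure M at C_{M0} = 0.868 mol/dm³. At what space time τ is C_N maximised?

1.32 min

For first-order series the maximum of C_N occurs at τ_opt = ln(k₂/k₁)/(k₂−k₁).
= ln(0.0958/2.60)/(0.0958−2.60) = ln(0.03685)/-2.504 = -3.301/-2.504 = 1.32 min.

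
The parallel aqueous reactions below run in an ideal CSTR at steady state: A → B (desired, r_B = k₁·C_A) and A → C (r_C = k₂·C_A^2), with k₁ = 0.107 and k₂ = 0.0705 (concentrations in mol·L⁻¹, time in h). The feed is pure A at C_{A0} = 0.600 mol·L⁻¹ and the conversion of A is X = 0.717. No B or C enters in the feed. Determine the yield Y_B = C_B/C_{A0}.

0.645

Exit C_A = C_{A0}(1−X) = 0.600×0.283 = 0.1698 mol·L⁻¹.
Rates in a CSTR are evaluated at the outlet concentration: r_B = 0.107×0.1698 = 0.01817, r_C = 0.0705×0.1698^2 = 0.002033.
Fraction of consumed A going to B: r_B/(r_B+r_C) = 0.8994.
C_B = 0.8994·C_{A0}·X = 0.8994×0.600×0.717 = 0.387 mol·L⁻¹; Y_B = C_B/C_{A0} = 0.645.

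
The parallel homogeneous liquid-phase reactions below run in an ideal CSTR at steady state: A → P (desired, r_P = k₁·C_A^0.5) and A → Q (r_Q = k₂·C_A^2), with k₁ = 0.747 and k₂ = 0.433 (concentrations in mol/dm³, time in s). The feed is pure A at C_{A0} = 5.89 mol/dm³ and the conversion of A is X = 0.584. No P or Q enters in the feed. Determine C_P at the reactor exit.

1.07 mol/dm³

Exit C_A = C_{A0}(1−X) = 5.89×0.416 = 2.450 mol/dm³.
A CSTR operates uniformly at the exit composition, giving r_P = 1.169 and r_Q = 2.600 (each k·C_A^n at C_A = 2.450).
Fraction of consumed A going to P: r_P/(r_P+r_Q) = 0.3102.
C_P = 0.3102·C_{A0}·X = 0.3102×5.89×0.584 = 1.07 mol/dm³.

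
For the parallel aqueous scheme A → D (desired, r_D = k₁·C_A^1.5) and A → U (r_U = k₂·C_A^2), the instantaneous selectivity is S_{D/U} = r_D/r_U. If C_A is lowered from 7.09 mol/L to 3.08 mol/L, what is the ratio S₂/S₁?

1.52

S_{D/U} = (k₁/k₂)·C_A^-0.5, so S₂/S₁ = (C_{A,2}/C_{A,1})^-0.5.
= (3.08/7.09)^(-0.5) = (0.4344)^(-0.5) = 1.52.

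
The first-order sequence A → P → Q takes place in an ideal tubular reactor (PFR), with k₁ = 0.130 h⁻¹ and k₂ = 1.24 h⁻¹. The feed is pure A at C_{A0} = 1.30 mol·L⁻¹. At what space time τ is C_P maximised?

2.03 h

For first-order series the maximum of C_P occurs at τ_opt = ln(k₂/k₁)/(k₂−k₁).
= ln(1.24/0.130)/(1.24−0.130) = ln(9.538)/1.110 = 2.255/1.110 = 2.03 h.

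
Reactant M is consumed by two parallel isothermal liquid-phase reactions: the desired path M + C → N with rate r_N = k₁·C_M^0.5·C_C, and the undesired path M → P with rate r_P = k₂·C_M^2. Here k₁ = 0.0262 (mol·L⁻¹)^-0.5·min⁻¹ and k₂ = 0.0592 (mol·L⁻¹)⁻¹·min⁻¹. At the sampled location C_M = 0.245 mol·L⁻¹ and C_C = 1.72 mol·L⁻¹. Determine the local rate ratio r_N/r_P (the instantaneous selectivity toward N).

S_{N/P} = r_N/r_P = (k₁·C_M^0.5·C_C)/(k₂·C_M^2) = (k₁/k₂)·C_M^-1.5·C_C.
= (0.0262×0.2450^0.5×1.720) / (0.0592×0.2450^2) = 0.02231/0.003553 = 6.28.
The undesired path is higher order in M, so low C_M (CSTR or dilute feed) favours N.

6.28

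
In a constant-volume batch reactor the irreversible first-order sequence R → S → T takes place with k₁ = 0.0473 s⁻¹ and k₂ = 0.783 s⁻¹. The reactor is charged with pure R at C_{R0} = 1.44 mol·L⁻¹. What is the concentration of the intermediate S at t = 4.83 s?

For first-order series with pure R initially, C_S(t) = k₁C_{R0}/(k₂−k₁)·(e^(−k₁t) − e^(−k₂t)).
e^(−k₁t) = e^(−0.0473×4.83) = e^(−0.2285) = 0.7958; e^(−k₂t) = e^(−3.782) = 0.02278.
C_S = 0.0473×1.44/(0.783−0.0473) × (0.7958−0.02278) = 0.09258×0.7730 = 0.07156 mol·L⁻¹.

0.0716 mol·L⁻¹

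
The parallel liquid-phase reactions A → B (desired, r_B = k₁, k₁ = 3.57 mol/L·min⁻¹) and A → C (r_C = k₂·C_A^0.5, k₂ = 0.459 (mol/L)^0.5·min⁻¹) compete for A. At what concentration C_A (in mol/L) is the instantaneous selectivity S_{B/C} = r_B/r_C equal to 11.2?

S_{B/C} = (k₁/k₂)·C_A^-0.5 ⇒ C_A = (S·k₂/k₁)^(-2).
= (11.2×0.459/3.57)^(-2) = (1.440)^(-2) = 0.482 mol/L.

0.482 mol/L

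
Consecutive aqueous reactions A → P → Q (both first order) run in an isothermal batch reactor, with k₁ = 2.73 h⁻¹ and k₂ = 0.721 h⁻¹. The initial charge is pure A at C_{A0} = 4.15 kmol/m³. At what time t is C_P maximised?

The intermediate peaks when r₁ = r₂, i.e. k₁e^(−k₁t) = k₂e^(−k₂t), giving t_opt = ln(k₂/k₁)/(k₂−k₁).
= ln(0.721/2.73)/(0.721−2.73) = ln(0.2641)/-2.009 = -1.331/-2.009 = 0.663 h.

0.663 h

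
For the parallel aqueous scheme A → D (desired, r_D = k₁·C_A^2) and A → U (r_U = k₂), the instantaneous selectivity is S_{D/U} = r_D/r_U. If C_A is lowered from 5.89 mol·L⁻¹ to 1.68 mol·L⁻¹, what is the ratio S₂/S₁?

S_{D/U} = (k₁/k₂)·C_A^2, so S₂/S₁ = (C_{A,2}/C_{A,1})^2.
= (1.68/5.89)^2 = (0.2852)^2 = 0.0814.

0.0814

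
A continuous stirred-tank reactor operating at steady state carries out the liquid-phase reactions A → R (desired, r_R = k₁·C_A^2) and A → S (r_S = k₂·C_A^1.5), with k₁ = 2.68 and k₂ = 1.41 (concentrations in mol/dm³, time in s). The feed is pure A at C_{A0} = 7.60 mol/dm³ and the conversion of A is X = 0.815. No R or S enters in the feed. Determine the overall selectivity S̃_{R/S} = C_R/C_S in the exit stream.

2.25

Exit C_A = C_{A0}(1−X) = 7.60×0.185 = 1.406 mol/dm³.
Rates in a CSTR are evaluated at the outlet concentration: r_R = 2.68×1.406^2 = 5.298, r_S = 1.41×1.406^1.5 = 2.351.
Overall selectivity = C_R/C_S = r_Rτ/(r_Sτ) = r_R/r_S = 2.25.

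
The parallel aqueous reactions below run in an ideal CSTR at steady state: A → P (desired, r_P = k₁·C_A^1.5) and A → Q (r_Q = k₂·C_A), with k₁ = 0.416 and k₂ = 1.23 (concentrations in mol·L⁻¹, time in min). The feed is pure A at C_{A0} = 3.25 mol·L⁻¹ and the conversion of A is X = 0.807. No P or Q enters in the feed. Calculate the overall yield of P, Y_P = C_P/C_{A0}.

Exit C_A = C_{A0}(1−X) = 3.25×0.193 = 0.6272 mol·L⁻¹.
A CSTR operates uniformly at the exit composition, giving r_P = 0.2067 and r_Q = 0.7715 (each k·C_A^n at C_A = 0.6272).
Fraction of consumed A going to P: r_P/(r_P+r_Q) = 0.2113.
C_P = 0.2113·C_{A0}·X = 0.2113×3.25×0.807 = 0.554 mol·L⁻¹; Y_P = C_P/C_{A0} = 0.170.

0.170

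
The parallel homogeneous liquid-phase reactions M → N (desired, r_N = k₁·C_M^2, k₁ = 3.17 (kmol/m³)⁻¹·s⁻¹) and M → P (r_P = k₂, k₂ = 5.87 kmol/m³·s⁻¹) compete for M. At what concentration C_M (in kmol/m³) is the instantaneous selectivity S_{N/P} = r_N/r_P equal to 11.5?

S_{N/P} = (k₁/k₂)·C_M^2 ⇒ C_M = (S·k₂/k₁)^(0.5).
= (11.5×5.87/3.17)^(0.5) = (21.29)^(0.5) = 4.61 kmol/m³.

4.61 kmol/m³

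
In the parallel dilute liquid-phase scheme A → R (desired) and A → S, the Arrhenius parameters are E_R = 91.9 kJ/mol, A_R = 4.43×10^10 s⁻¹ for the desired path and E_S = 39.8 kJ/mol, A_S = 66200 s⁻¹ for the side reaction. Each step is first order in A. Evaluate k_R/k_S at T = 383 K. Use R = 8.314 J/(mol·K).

Since both paths have the same order in A, the concentration cancels and S_{R/S} = k_R/k_S = (A_R/A_S)·exp[(E_S−E_R)/(RT)].
(E_S−E_R)/(RT) = (39.8−91.9)×10³/(8.314×383) = -52100/3184 = -16.36.
k_R/k_S = (4.43×10^10/66200)·exp(-16.36) = 6.692×10^5 × 7.838×10^-8 = 0.0524.
Since E_R > E_S, raising the temperature improves selectivity toward R.

0.0524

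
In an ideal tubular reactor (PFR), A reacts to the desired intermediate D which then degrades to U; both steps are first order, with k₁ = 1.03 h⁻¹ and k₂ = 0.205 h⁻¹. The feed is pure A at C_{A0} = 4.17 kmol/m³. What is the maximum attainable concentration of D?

Evaluating C_D at τ_opt = ln(k₂/k₁)/(k₂−k₁) gives C_{D,max}/C_{A0} = (k₁/k₂)^[k₂/(k₂−k₁)].
= (1.03/0.205)^(0.205/(0.205−1.03)) = (5.024)^(-0.2485) = 0.6696.
C_{D,max} = 0.6696×4.17 = 2.79 kmol/m³.

2.79 kmol/m³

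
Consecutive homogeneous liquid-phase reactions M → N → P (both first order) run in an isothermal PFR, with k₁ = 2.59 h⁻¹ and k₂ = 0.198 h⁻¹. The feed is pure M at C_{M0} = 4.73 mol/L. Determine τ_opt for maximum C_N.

1.07 h

The intermediate peaks when r₁ = r₂, i.e. k₁e^(−k₁τ) = k₂e^(−k₂τ), giving τ_opt = ln(k₂/k₁)/(k₂−k₁).
= ln(0.198/2.59)/(0.198−2.59) = ln(0.07645)/-2.392 = -2.571/-2.392 = 1.07 h.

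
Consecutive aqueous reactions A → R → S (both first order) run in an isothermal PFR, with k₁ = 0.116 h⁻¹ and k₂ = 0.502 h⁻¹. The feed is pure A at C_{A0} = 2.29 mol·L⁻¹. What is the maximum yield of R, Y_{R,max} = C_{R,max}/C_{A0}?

At the optimum, C_{R,max}/C_{A0} = (k₁/k₂)^[k₂/(k₂−k₁)].
= (0.116/0.502)^(0.502/(0.502−0.116)) = (0.2311)^(1.301) = 0.1488.

0.149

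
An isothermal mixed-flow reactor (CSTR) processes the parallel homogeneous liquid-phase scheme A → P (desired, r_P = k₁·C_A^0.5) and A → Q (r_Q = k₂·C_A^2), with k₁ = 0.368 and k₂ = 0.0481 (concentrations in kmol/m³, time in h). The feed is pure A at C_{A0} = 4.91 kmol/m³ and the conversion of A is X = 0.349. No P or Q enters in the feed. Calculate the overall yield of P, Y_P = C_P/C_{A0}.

Exit C_A = C_{A0}(1−X) = 4.91×0.651 = 3.196 kmol/m³.
Rates in a CSTR are evaluated at the outlet concentration: r_P = 0.368×3.196^0.5 = 0.6579, r_Q = 0.0481×3.196^2 = 0.4914.
Fraction of consumed A going to P: r_P/(r_P+r_Q) = 0.5724.
C_P = 0.5724·C_{A0}·X = 0.5724×4.91×0.349 = 0.981 kmol/m³; Y_P = C_P/C_{A0} = 0.200.

0.200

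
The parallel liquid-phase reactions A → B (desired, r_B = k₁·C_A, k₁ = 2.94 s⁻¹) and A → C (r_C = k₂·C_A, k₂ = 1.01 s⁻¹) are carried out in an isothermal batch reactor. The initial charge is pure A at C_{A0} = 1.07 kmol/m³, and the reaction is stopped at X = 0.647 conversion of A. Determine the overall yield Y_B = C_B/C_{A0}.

C_A = C_{A0}(1−X) = 0.3777 kmol/m³.
Both paths are first order in A, so the instantaneous fraction to B is constant: dC_B/d(−C_A) = k₁/(k₁+k₂) = 0.7443.
C_B = 0.7443·(C_{A0}−C_A) = 0.7443×0.6923 = 0.515 kmol/m³.
Y_B = C_B/C_{A0} = 0.5153/1.07 = 0.482.

0.482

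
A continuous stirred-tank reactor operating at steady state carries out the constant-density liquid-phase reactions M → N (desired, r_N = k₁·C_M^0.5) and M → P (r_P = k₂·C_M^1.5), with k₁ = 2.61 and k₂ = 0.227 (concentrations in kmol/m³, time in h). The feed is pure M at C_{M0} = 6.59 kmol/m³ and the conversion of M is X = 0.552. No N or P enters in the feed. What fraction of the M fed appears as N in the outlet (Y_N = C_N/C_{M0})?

Exit C_M = C_{M0}(1−X) = 6.59×0.448 = 2.952 kmol/m³.
In a CSTR the entire volume is at exit conditions, so r_N = 2.61×2.952^0.5 = 4.485 and r_P = 0.227×2.952^1.5 = 1.152.
Fraction of consumed M going to N: r_N/(r_N+r_P) = 0.7957.
C_N = 0.7957·C_{M0}·X = 0.7957×6.59×0.552 = 2.89 kmol/m³; Y_N = C_N/C_{M0} = 0.439.

0.439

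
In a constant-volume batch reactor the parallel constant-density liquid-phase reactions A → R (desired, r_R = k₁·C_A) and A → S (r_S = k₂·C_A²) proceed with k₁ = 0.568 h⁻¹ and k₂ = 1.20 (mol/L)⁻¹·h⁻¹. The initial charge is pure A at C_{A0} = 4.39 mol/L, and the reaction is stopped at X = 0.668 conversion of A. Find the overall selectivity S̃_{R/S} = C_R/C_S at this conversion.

0.175

C_A = C_{A0}(1−X) = 1.457 mol/L.
Along a PFR/batch, dC_R/dC_A = −r_R/(r_R+r_S) = −k₁/(k₁+k₂·C_A).
Integrating from C_{A0} to C_A: C_R = (0.568/1.20)·ln[(0.568+1.20·4.39)/(0.568+1.20·1.46)] = 0.4733·ln(5.836/2.317) = 0.4373 mol/L.
C_S = (C_{A0}−C_A)−C_R = 2.495 mol/L; S̃_{R/S} = 0.4373/2.495 = 0.175.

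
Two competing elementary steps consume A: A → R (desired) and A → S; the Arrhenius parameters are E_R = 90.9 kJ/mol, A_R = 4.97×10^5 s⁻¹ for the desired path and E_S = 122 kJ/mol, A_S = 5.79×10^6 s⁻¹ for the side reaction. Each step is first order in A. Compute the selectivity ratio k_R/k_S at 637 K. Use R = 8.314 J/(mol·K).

30.5

With equal orders, S_{R/S} = k_R/k_S = (A_R/A_S)·exp[(E_S−E_R)/(RT)].
(E_S−E_R)/(RT) = (122−90.9)×10³/(8.314×637) = 31100/5296 = 5.872.
k_R/k_S = (4.97×10^5/5.79×10^6)·exp(5.872) = 0.08584 × 355.1 = 30.5.
Since E_R < E_S, lowering the temperature improves selectivity toward R.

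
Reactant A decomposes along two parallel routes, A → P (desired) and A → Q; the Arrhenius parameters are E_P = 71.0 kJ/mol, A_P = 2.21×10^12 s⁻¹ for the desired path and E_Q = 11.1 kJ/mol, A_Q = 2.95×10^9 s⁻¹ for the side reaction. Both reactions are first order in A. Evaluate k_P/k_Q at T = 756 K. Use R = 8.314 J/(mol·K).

0.0544

k_P/k_Q = (A_P/A_Q)·exp[−(E_P−E_Q)/(RT)] = (A_P/A_Q)·exp[(E_Q−E_P)/(RT)].
(E_Q−E_P)/(RT) = (11.1−71.0)×10³/(8.314×756) = -59900/6285 = -9.530.
k_P/k_Q = (2.21×10^12/2.95×10^9)·exp(-9.530) = 749.2 × 7.264×10^-5 = 0.0544.
Since E_P > E_Q, raising the temperature improves selectivity toward P.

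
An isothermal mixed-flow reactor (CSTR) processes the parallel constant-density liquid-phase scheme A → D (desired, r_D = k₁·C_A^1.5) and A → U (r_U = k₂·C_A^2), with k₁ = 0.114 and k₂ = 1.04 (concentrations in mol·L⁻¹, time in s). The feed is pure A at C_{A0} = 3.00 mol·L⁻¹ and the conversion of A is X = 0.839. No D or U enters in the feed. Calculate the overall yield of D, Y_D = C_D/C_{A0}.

0.114

Exit C_A = C_{A0}(1−X) = 3.00×0.161 = 0.4830 mol·L⁻¹.
Rates in a CSTR are evaluated at the outlet concentration: r_D = 0.114×0.4830^1.5 = 0.03827, r_U = 1.04×0.4830^2 = 0.2426.
Fraction of consumed A going to D: r_D/(r_D+r_U) = 0.1362.
C_D = 0.1362·C_{A0}·X = 0.1362×3.00×0.839 = 0.343 mol·L⁻¹; Y_D = C_D/C_{A0} = 0.114.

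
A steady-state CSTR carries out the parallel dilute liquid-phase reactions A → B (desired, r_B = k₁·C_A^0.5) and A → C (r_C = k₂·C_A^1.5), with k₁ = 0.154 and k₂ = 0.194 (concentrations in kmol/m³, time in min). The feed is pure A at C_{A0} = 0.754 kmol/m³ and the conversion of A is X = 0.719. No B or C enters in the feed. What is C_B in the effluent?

0.428 kmol/m³

Exit C_A = C_{A0}(1−X) = 0.754×0.281 = 0.2119 kmol/m³.
A CSTR operates uniformly at the exit composition, giving r_B = 0.07089 and r_C = 0.01892 (each k·C_A^n at C_A = 0.2119).
Fraction of consumed A going to B: r_B/(r_B+r_C) = 0.7893.
C_B = 0.7893·C_{A0}·X = 0.7893×0.754×0.719 = 0.428 kmol/m³.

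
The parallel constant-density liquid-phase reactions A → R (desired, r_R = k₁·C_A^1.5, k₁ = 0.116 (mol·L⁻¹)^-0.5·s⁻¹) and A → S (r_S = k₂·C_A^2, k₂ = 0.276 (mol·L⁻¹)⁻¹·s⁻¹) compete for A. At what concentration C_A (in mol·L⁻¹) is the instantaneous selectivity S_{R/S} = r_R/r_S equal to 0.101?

17.3 mol·L⁻¹

S_{R/S} = (k₁/k₂)·C_A^-0.5 ⇒ C_A = (S·k₂/k₁)^(-2).
= (0.101×0.276/0.116)^(-2) = (0.2403)^(-2) = 17.3 mol·L⁻¹.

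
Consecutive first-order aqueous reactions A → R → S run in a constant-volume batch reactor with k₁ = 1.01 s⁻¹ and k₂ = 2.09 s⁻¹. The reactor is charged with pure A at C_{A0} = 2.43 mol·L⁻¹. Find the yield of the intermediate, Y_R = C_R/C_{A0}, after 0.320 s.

Solving the coupled first-order balances gives C_R(t) = [k₁/(k₂−k₁)]·C_{A0}·(e^(−k₁t) − e^(−k₂t)).
e^(−k₁t) = e^(−1.01×0.320) = e^(−0.3232) = 0.7238; e^(−k₂t) = e^(−0.6688) = 0.5123.
C_R = 1.01×2.43/(2.09−1.01) × (0.7238−0.5123) = 2.273×0.2115 = 0.4806 mol·L⁻¹.
Y_R = C_R/C_{A0} = 0.4806/2.43 = 0.198.

0.198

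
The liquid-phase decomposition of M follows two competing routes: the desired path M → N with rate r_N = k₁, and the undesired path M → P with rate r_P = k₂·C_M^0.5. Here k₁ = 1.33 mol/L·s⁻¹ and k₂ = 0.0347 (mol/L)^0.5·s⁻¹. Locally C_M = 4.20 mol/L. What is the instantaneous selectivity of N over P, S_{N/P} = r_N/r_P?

S_{N/P} = r_N/r_P = (k₁)/(k₂·C_M^0.5) = (k₁/k₂)·C_M^-0.5.
= (1.33) / (0.0347×4.200^0.5) = 1.330/0.07111 = 18.7.

18.7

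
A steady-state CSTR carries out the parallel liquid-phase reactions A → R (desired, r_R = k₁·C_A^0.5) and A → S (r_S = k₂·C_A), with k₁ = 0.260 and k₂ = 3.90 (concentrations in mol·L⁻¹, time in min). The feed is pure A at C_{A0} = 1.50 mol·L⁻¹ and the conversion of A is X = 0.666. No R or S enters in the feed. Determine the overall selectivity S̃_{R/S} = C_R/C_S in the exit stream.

Exit C_A = C_{A0}(1−X) = 1.50×0.334 = 0.5010 mol·L⁻¹.
In a CSTR the entire volume is at exit conditions, so r_R = 0.260×0.5010^0.5 = 0.1840 and r_S = 3.90×0.5010 = 1.954.
Overall selectivity = C_R/C_S = r_Rτ/(r_Sτ) = r_R/r_S = 0.0942.

0.0942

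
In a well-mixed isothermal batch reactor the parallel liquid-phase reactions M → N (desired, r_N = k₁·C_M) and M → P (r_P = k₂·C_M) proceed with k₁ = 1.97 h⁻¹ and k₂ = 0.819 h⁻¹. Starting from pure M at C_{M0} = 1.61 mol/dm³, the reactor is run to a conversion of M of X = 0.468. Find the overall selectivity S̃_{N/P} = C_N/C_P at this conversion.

C_M = C_{M0}(1−X) = 0.8565 mol/dm³.
Both paths are first order in M, so the instantaneous fraction to N is constant: dC_N/d(−C_M) = k₁/(k₁+k₂) = 0.7063.
C_N = 0.7063·(C_{M0}−C_M) = 0.7063×0.7535 = 0.532 mol/dm³.
C_P = (C_{M0}−C_M)−C_N = 0.2213 mol/dm³; S̃_{N/P} = 0.5322/0.2213 = 2.41.

2.41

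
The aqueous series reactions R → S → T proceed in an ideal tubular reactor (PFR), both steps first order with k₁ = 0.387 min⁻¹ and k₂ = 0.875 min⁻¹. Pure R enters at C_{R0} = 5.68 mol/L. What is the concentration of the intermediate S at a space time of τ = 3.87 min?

0.855 mol/L

Solving the coupled first-order balances gives C_S(τ) = [k₁/(k₂−k₁)]·C_{R0}·(e^(−k₁τ) − e^(−k₂τ)).
e^(−k₁τ) = e^(−0.387×3.87) = e^(−1.498) = 0.2236; e^(−k₂τ) = e^(−3.386) = 0.03384.
C_S = 0.387×5.68/(0.875−0.387) × (0.2236−0.03384) = 4.504×0.1898 = 0.8550 mol/L.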